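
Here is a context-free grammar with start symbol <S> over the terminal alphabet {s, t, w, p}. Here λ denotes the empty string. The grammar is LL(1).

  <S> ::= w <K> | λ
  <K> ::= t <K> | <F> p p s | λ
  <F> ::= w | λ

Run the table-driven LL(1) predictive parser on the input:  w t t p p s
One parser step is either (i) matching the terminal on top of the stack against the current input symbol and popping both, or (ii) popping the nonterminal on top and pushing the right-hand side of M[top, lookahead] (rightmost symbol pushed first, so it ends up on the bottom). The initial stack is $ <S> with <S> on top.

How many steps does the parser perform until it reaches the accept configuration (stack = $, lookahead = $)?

11

      Stack        Input          Action
   1  $ <S>        w t t p p s $  expand <S> ::= w <K>
   2  $ <K> w      w t t p p s $  match w
   3  $ <K>        t t p p s $    expand <K> ::= t <K>
   4  $ <K> t      t t p p s $    match t
   5  $ <K>        t p p s $      expand <K> ::= t <K>
   6  $ <K> t      t p p s $      match t
   7  $ <K>        p p s $        expand <K> ::= <F> p p s
   8  $ s p p <F>  p p s $        expand <F> ::= λ
   9  $ s p p      p p s $        match p
  10  $ s p        p s $          match p
  11  $ s          s $            match s
Accept reached after 11 steps.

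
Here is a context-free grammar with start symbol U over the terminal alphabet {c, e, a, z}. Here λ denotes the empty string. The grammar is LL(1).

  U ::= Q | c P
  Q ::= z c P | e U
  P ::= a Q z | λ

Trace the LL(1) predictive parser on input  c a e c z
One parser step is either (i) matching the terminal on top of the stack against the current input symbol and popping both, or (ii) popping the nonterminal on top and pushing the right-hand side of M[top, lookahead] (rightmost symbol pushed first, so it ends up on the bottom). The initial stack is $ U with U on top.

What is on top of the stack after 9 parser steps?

z

step 1: stack=$ U  input=c a e c z $  — expand U ::= c P
step 2: stack=$ P c  input=c a e c z $  — match c
step 3: stack=$ P  input=a e c z $  — expand P ::= a Q z
step 4: stack=$ z Q a  input=a e c z $  — match a
step 5: stack=$ z Q  input=e c z $  — expand Q ::= e U
step 6: stack=$ z U e  input=e c z $  — match e
step 7: stack=$ z U  input=c z $  — expand U ::= c P
step 8: stack=$ z P c  input=c z $  — match c
step 9: stack=$ z P  input=z $  — expand P ::= λ
Stack after step 9: $ z (top = z).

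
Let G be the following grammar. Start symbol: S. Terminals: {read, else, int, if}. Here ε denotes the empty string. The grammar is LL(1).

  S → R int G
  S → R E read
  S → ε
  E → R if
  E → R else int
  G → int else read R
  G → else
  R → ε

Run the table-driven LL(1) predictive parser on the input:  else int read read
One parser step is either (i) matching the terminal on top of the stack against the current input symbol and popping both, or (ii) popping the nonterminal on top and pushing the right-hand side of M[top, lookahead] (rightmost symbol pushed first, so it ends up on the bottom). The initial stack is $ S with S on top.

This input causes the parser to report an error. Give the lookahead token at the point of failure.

step 1: stack=$ S  input=else int read read $  — expand S → R E read
step 2: stack=$ read E R  input=else int read read $  — expand R → ε
step 3: stack=$ read E  input=else int read read $  — expand E → R else int
step 4: stack=$ read int else R  input=else int read read $  — expand R → ε
step 5: stack=$ read int else  input=else int read read $  — match else
step 6: stack=$ read int  input=int read read $  — match int
step 7: stack=$ read  input=read read $  — match read
step 8: stack=$  input=read $  — error: stack empty but input remains

read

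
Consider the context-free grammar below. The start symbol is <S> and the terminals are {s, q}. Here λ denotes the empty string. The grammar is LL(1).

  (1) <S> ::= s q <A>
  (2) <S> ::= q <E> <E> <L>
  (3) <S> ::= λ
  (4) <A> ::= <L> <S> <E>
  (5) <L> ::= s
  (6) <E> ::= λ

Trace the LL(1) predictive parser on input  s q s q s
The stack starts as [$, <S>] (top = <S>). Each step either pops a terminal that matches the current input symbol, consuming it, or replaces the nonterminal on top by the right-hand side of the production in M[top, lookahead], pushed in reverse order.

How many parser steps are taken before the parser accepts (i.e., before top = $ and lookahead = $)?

      Stack                Input        Action
   1  $ <S>                s q s q s $  expand <S> ::= s q <A>
   2  $ <A> q s            s q s q s $  match s
   3  $ <A> q              q s q s $    match q
   4  $ <A>                s q s $      expand <A> ::= <L> <S> <E>
   5  $ <E> <S> <L>        s q s $      expand <L> ::= s
   6  $ <E> <S> s          s q s $      match s
   7  $ <E> <S>            q s $        expand <S> ::= q <E> <E> <L>
   8  $ <E> <L> <E> <E> q  q s $        match q
   9  $ <E> <L> <E> <E>    s $          expand <E> ::= λ
  10  $ <E> <L> <E>        s $          expand <E> ::= λ
  11  $ <E> <L>            s $          expand <L> ::= s
  12  $ <E> s              s $          match s
  13  $ <E>                $            expand <E> ::= λ
Accept reached after 13 steps.

13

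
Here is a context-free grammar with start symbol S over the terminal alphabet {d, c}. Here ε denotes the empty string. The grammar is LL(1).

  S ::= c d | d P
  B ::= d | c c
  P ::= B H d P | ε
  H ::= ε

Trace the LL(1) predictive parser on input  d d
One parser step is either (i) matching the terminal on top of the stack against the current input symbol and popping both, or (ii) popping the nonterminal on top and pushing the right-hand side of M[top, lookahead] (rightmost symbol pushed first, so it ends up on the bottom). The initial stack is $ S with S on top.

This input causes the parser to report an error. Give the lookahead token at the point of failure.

$

     Stack      Input  Action
  1  $ S        d d $  expand S ::= d P
  2  $ P d      d d $  match d
  3  $ P        d $    expand P ::= B H d P
  4  $ P d H B  d $    expand B ::= d
  5  $ P d H d  d $    match d
  6  $ P d H    $      error: M[H, $] is empty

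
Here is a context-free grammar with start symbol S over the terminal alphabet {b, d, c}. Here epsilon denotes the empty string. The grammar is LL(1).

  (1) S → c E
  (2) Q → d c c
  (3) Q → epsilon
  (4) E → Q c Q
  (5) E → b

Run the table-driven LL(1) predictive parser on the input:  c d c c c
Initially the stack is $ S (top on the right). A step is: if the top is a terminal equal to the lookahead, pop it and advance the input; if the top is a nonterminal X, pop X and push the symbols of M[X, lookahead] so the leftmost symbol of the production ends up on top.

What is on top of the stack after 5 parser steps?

     Stack        Input        Action
  1  $ S          c d c c c $  expand S → c E
  2  $ E c        c d c c c $  match c
  3  $ E          d c c c $    expand E → Q c Q
  4  $ Q c Q      d c c c $    expand Q → d c c
  5  $ Q c c c d  d c c c $    match d
Stack after step 5: $ Q c c c (top = c).

c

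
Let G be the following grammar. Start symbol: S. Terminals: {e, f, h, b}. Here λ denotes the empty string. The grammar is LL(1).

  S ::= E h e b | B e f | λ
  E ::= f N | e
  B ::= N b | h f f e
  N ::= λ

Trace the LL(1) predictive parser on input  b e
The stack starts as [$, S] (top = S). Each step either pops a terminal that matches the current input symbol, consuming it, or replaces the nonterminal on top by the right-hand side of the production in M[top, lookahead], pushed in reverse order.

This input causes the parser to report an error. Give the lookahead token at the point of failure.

     Stack      Input  Action
  1  $ S        b e $  expand S ::= B e f
  2  $ f e B    b e $  expand B ::= N b
  3  $ f e b N  b e $  expand N ::= λ
  4  $ f e b    b e $  match b
  5  $ f e      e $    match e
  6  $ f        $      error: top is terminal f but lookahead is $

$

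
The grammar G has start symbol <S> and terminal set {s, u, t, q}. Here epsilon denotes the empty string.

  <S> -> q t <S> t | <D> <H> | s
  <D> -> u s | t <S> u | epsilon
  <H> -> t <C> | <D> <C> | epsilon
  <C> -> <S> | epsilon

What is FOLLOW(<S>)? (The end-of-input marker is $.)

FIRST(<D>): from <D>->u s we get {u}; from <D>->t <S> u we get {t}; from <D>->epsilon we get {epsilon}. So FIRST(<D>) = {epsilon, t, u}.
FIRST(<S>): from <S>->q t <S> t we get {q}; from <S>-><D> <H> we get {epsilon, q, s, t, u}; from <S>->s we get {s}. So FIRST(<S>) = {epsilon, q, s, t, u}.
FIRST(<C>): from <C>-><S> we get {epsilon, q, s, t, u}; from <C>->epsilon we get {epsilon}. So FIRST(<C>) = {epsilon, q, s, t, u}.
FIRST(<H>): from <H>->t <C> we get {t}; from <H>-><D> <C> we get {epsilon, q, s, t, u}; from <H>->epsilon we get {epsilon}. So FIRST(<H>) = {epsilon, q, s, t, u}.
FOLLOW(<S>) includes $ since <S> is the start symbol.
FOLLOW(<S>): in <S>->q t <S> t, <S> is followed by t with FIRST {t}; in <D>->t <S> u, <S> is followed by u with FIRST {u}; in <C>-><S>, the suffix after <S> is empty, so FOLLOW(<S>) ⊇ FOLLOW(<C>) = {$, t, u}. Thus FOLLOW(<S>) = {$, t, u}.
FOLLOW(<H>): in <S>-><D> <H>, the suffix after <H> is empty, so FOLLOW(<H>) ⊇ FOLLOW(<S>) = {$, t, u}. Thus FOLLOW(<H>) = {$, t, u}.
FOLLOW(<D>): in <S>-><D> <H>, <D> is followed by <H> with FIRST {epsilon, q, s, t, u}; in <S>-><D> <H>, the suffix after <D> is nullable, so FOLLOW(<D>) ⊇ FOLLOW(<S>) = {$, t, u}; in <H>-><D> <C>, <D> is followed by <C> with FIRST {epsilon, q, s, t, u}; in <H>-><D> <C>, the suffix after <D> is nullable, so FOLLOW(<D>) ⊇ FOLLOW(<H>) = {$, t, u}. Thus FOLLOW(<D>) = {$, q, s, t, u}.
FOLLOW(<C>): in <H>->t <C>, the suffix after <C> is empty, so FOLLOW(<C>) ⊇ FOLLOW(<H>) = {$, t, u}; in <H>-><D> <C>, the suffix after <C> is empty, so FOLLOW(<C>) ⊇ FOLLOW(<H>) = {$, t, u}. Thus FOLLOW(<C>) = {$, t, u}.

{$, t, u}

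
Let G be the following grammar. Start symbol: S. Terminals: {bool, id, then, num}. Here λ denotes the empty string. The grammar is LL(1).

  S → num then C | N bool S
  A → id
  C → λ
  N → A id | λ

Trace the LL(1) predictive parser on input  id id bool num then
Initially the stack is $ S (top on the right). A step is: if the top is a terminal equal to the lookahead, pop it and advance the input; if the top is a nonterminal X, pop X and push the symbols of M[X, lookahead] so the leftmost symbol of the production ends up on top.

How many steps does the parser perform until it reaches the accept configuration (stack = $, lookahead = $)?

      Stack           Input                  Action
   1  $ S             id id bool num then $  expand S → N bool S
   2  $ S bool N      id id bool num then $  expand N → A id
   3  $ S bool id A   id id bool num then $  expand A → id
   4  $ S bool id id  id id bool num then $  match id
   5  $ S bool id     id bool num then $     match id
   6  $ S bool        bool num then $        match bool
   7  $ S             num then $             expand S → num then C
   8  $ C then num    num then $             match num
   9  $ C then        then $                 match then
  10  $ C             $                      expand C → λ
Accept reached after 10 steps.

10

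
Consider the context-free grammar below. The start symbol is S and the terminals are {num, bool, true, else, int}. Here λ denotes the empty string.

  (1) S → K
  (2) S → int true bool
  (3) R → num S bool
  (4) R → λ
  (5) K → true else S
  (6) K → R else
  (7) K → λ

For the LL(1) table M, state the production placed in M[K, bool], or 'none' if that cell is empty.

FIRST(R): from R→num S bool we get {num}; from R→λ we get {λ}. So FIRST(R) = {λ, num}.
FIRST(K): from K→true else S we get {true}; from K→R else we get {else, num}; from K→λ we get {λ}. So FIRST(K) = {λ, else, num, true}.
FIRST(S): from S→K we get {λ, else, num, true}; from S→int true bool we get {int}. So FIRST(S) = {λ, else, int, num, true}.
FOLLOW(S) includes $ since S is the start symbol.
FOLLOW(S): in R→num S bool, S is followed by bool with FIRST {bool}; in K→true else S, the suffix after S is empty, so FOLLOW(S) ⊇ FOLLOW(K) = {$, bool}. Thus FOLLOW(S) = {$, bool}.
FOLLOW(K): in S→K, the suffix after K is empty, so FOLLOW(K) ⊇ FOLLOW(S) = {$, bool}. Thus FOLLOW(K) = {$, bool}.
For K → true else S: FIRST(true else S) = {true}, so it goes in M[K, t] for t ∈ {true}.
For K → R else: FIRST(R else) = {else, num}, so it goes in M[K, t] for t ∈ {else, num}.
For K → λ: FIRST(λ) = {λ}, so it goes in M[K, t] for t ∈ {}; since λ ∈ FIRST, also for every t ∈ FOLLOW(K) = {$, bool}.

K → λ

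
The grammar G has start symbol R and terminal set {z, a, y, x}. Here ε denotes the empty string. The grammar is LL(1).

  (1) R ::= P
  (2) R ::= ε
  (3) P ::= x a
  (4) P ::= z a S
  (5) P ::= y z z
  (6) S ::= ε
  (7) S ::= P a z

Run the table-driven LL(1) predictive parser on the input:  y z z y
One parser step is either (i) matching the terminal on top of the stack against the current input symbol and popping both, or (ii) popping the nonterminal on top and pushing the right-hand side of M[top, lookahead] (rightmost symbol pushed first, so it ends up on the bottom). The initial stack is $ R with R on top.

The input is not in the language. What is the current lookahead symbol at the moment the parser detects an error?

y

     Stack    Input      Action
  1  $ R      y z z y $  expand R ::= P
  2  $ P      y z z y $  expand P ::= y z z
  3  $ z z y  y z z y $  match y
  4  $ z z    z z y $    match z
  5  $ z      z y $      match z
  6  $        y $        error: stack empty but input remains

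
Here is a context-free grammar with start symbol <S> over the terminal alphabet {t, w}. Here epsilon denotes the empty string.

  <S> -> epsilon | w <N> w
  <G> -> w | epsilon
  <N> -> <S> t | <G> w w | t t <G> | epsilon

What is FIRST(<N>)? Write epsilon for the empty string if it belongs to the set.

FIRST(<S>): from <S>->epsilon we get {epsilon}; from <S>->w <N> w we get {w}. So FIRST(<S>) = {epsilon, w}.
FIRST(<G>): from <G>->w we get {w}; from <G>->epsilon we get {epsilon}. So FIRST(<G>) = {epsilon, w}.
FIRST(<N>): from <N>-><S> t we get {t, w}; from <N>-><G> w w we get {w}; from <N>->t t <G> we get {t}; from <N>->epsilon we get {epsilon}. So FIRST(<N>) = {epsilon, t, w}.

{epsilon, t, w}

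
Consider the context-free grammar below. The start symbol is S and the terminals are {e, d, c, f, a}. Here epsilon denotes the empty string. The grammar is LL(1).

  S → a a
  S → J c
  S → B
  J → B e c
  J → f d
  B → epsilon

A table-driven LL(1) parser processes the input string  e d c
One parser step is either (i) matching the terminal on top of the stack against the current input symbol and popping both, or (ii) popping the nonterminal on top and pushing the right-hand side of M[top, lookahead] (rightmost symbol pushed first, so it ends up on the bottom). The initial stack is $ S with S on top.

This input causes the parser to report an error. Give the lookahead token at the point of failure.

d

step 1: stack=$ S  input=e d c $  — expand S → J c
step 2: stack=$ c J  input=e d c $  — expand J → B e c
step 3: stack=$ c c e B  input=e d c $  — expand B → epsilon
step 4: stack=$ c c e  input=e d c $  — match e
step 5: stack=$ c c  input=d c $  — error: top is terminal c but lookahead is d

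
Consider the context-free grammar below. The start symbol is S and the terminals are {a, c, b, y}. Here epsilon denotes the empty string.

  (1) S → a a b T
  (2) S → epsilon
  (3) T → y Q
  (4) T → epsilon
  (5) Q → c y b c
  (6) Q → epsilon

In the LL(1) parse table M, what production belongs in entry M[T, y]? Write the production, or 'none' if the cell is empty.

T → y Q

FIRST(S) = {epsilon, a}
FIRST(T) = {epsilon, y}
FIRST(Q) = {epsilon, c}
FOLLOW(S) includes $ since S is the start symbol.
FOLLOW(S): S appears on no right-hand side. Thus FOLLOW(S) = {$}.
FOLLOW(T): in S→a a b T, the suffix after T is empty, so FOLLOW(T) ⊇ FOLLOW(S) = {$}. Thus FOLLOW(T) = {$}.
For T → y Q: FIRST(y Q) = {y}, so it goes in M[T, t] for t ∈ {y}.
For T → epsilon: FIRST(epsilon) = {epsilon}, so it goes in M[T, t] for t ∈ {}; since epsilon ∈ FIRST, also for every t ∈ FOLLOW(T) = {$}.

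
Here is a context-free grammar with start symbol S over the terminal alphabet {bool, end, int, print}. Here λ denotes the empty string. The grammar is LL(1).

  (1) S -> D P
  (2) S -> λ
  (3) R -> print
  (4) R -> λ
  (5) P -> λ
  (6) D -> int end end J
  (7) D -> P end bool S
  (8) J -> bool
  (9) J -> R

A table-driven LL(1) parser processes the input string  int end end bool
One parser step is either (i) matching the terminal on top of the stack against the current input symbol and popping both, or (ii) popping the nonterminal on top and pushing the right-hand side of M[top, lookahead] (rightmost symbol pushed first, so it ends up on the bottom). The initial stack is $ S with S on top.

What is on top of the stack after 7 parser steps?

     Stack              Input               Action
  1  $ S                int end end bool $  expand S -> D P
  2  $ P D              int end end bool $  expand D -> int end end J
  3  $ P J end end int  int end end bool $  match int
  4  $ P J end end      end end bool $      match end
  5  $ P J end          end bool $          match end
  6  $ P J              bool $              expand J -> bool
  7  $ P bool           bool $              match bool
Stack after step 7: $ P (top = P).

P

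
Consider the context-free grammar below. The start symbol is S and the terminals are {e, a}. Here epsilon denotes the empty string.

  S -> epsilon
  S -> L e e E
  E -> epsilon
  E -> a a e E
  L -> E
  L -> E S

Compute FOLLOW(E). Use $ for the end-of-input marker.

FIRST(E) = {epsilon, a}
FIRST(S) = {epsilon, a, e}  (via L e e E)
FIRST(L) = {epsilon, a, e}  (via E, E S)
FOLLOW(S) includes $ since S is the start symbol.
FOLLOW(L): in S->L e e E, L is followed by e e E with FIRST {e}. Thus FOLLOW(L) = {e}.
FOLLOW(S): in L->E S, the suffix after S is empty, so FOLLOW(S) ⊇ FOLLOW(L) = {e}. Thus FOLLOW(S) = {$, e}.
FOLLOW(E): in S->L e e E, the suffix after E is empty, so FOLLOW(E) ⊇ FOLLOW(S) = {$, e}; in E->a a e E, the suffix after E is empty (adds nothing new); in L->E, the suffix after E is empty, so FOLLOW(E) ⊇ FOLLOW(L) = {e}; in L->E S, E is followed by S with FIRST {epsilon, a, e}; in L->E S, the suffix after E is nullable, so FOLLOW(E) ⊇ FOLLOW(L) = {e}. Thus FOLLOW(E) = {$, a, e}.

{$, a, e}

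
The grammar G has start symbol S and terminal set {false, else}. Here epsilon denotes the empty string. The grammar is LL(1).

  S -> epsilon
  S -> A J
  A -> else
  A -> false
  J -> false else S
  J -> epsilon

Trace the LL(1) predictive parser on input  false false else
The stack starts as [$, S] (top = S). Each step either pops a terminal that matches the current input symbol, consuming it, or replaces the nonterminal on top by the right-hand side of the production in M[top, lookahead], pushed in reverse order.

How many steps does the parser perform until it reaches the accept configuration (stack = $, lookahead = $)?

7

step 1: stack=$ S  input=false false else $  — expand S -> A J
step 2: stack=$ J A  input=false false else $  — expand A -> false
step 3: stack=$ J false  input=false false else $  — match false
step 4: stack=$ J  input=false else $  — expand J -> false else S
step 5: stack=$ S else false  input=false else $  — match false
step 6: stack=$ S else  input=else $  — match else
step 7: stack=$ S  input=$  — expand S -> epsilon
Accept reached after 7 steps.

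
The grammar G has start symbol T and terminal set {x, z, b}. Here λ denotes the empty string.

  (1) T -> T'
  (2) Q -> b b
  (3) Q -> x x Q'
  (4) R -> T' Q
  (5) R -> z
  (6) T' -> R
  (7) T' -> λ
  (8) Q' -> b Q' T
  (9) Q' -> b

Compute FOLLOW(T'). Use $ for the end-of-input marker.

FIRST(Q) = {b, x}
FIRST(Q') = {b}
FIRST(T) = {λ, b, x, z}  (via T')
FIRST(R) = {b, x, z}  (via T' Q)
FIRST(T') = {λ, b, x, z}  (via R)
FOLLOW(T) includes $ since T is the start symbol.
FOLLOW(T): in Q'->b Q' T, the suffix after T is empty, so FOLLOW(T) ⊇ FOLLOW(Q') = {$, b, x, z}. Thus FOLLOW(T) = {$, b, x, z}.
FOLLOW(T'): in T->T', the suffix after T' is empty, so FOLLOW(T') ⊇ FOLLOW(T) = {$, b, x, z}; in R->T' Q, T' is followed by Q with FIRST {b, x}. Thus FOLLOW(T') = {$, b, x, z}.
FOLLOW(R): in T'->R, the suffix after R is empty, so FOLLOW(R) ⊇ FOLLOW(T') = {$, b, x, z}. Thus FOLLOW(R) = {$, b, x, z}.
FOLLOW(Q): in R->T' Q, the suffix after Q is empty, so FOLLOW(Q) ⊇ FOLLOW(R) = {$, b, x, z}. Thus FOLLOW(Q) = {$, b, x, z}.
FOLLOW(Q'): in Q->x x Q', the suffix after Q' is empty, so FOLLOW(Q') ⊇ FOLLOW(Q) = {$, b, x, z}; in Q'->b Q' T, Q' is followed by T with FIRST {λ, b, x, z}; in Q'->b Q' T, the suffix after Q' is nullable (adds nothing new). Thus FOLLOW(Q') = {$, b, x, z}.

{$, b, x, z}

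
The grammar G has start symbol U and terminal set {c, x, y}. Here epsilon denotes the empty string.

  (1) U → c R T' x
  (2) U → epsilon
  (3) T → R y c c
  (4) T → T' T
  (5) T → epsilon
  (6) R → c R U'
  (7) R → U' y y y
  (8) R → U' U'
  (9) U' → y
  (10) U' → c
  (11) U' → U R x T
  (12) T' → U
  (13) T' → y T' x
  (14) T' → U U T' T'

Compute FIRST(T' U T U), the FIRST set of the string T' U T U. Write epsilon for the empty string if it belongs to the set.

{epsilon, c, y}

FIRST(U): from U→c R T' x we get {c}; from U→epsilon we get {epsilon}. So FIRST(U) = {epsilon, c}.
FIRST(T'): from T'→U we get {epsilon, c}; from T'→y T' x we get {y}; from T'→U U T' T' we get {epsilon, c, y}. So FIRST(T') = {epsilon, c, y}.
FIRST(T): from T→R y c c we get {c, y}; from T→T' T we get {epsilon, c, y}; from T→epsilon we get {epsilon}. So FIRST(T) = {epsilon, c, y}.
FIRST(R): from R→c R U' we get {c}; from R→U' y y y we get {c, y}; from R→U' U' we get {c, y}. So FIRST(R) = {c, y}.
FIRST(U'): from U'→y we get {y}; from U'→c we get {c}; from U'→U R x T we get {c, y}. So FIRST(U') = {c, y}.
FIRST(T' U T U): take FIRST of each symbol in turn, carrying on past any symbol whose FIRST contains epsilon; result {epsilon, c, y}.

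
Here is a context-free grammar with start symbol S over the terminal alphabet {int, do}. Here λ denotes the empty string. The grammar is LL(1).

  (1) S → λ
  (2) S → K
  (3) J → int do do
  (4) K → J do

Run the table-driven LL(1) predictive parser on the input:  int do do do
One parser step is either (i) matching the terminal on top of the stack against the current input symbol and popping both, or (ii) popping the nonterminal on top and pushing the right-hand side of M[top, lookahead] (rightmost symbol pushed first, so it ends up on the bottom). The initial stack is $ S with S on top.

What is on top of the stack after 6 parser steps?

     Stack           Input           Action
  1  $ S             int do do do $  expand S → K
  2  $ K             int do do do $  expand K → J do
  3  $ do J          int do do do $  expand J → int do do
  4  $ do do do int  int do do do $  match int
  5  $ do do do      do do do $      match do
  6  $ do do         do do $         match do
Stack after step 6: $ do (top = do).

do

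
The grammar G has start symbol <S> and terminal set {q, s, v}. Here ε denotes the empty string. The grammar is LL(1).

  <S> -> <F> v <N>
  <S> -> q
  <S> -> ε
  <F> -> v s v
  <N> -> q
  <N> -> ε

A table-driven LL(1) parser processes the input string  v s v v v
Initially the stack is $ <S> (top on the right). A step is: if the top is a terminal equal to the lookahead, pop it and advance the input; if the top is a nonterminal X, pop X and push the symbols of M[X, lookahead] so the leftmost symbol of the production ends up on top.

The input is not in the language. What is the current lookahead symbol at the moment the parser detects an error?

     Stack          Input        Action
  1  $ <S>          v s v v v $  expand <S> -> <F> v <N>
  2  $ <N> v <F>    v s v v v $  expand <F> -> v s v
  3  $ <N> v v s v  v s v v v $  match v
  4  $ <N> v v s    s v v v $    match s
  5  $ <N> v v      v v v $      match v
  6  $ <N> v        v v $        match v
  7  $ <N>          v $          error: M[<N>, v] is empty

v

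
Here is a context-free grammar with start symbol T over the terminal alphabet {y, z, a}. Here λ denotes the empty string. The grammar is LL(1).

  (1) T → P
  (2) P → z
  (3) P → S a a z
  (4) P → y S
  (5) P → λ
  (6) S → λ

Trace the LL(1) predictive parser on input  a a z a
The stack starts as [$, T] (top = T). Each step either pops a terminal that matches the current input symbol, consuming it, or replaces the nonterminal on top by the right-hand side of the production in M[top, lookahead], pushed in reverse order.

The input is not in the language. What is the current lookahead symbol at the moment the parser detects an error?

     Stack      Input      Action
  1  $ T        a a z a $  expand T → P
  2  $ P        a a z a $  expand P → S a a z
  3  $ z a a S  a a z a $  expand S → λ
  4  $ z a a    a a z a $  match a
  5  $ z a      a z a $    match a
  6  $ z        z a $      match z
  7  $          a $        error: stack empty but input remains

a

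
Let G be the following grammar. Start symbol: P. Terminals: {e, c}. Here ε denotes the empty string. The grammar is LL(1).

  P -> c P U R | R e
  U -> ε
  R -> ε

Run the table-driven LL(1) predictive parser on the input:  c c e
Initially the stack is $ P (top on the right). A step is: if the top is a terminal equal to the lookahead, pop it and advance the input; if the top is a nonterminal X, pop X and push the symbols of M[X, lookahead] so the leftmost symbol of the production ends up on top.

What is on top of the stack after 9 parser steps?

U

     Stack          Input    Action
  1  $ P            c c e $  expand P -> c P U R
  2  $ R U P c      c c e $  match c
  3  $ R U P        c e $    expand P -> c P U R
  4  $ R U R U P c  c e $    match c
  5  $ R U R U P    e $      expand P -> R e
  6  $ R U R U e R  e $      expand R -> ε
  7  $ R U R U e    e $      match e
  8  $ R U R U      $        expand U -> ε
  9  $ R U R        $        expand R -> ε
Stack after step 9: $ R U (top = U).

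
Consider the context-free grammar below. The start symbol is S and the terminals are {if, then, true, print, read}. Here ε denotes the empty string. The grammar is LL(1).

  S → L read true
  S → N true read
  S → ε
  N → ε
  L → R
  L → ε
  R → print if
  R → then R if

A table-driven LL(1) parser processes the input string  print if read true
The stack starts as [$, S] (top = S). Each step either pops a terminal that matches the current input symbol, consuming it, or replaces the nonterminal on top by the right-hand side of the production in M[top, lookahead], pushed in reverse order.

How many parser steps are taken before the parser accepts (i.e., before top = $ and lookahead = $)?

7

     Stack                 Input                 Action
  1  $ S                   print if read true $  expand S → L read true
  2  $ true read L         print if read true $  expand L → R
  3  $ true read R         print if read true $  expand R → print if
  4  $ true read if print  print if read true $  match print
  5  $ true read if        if read true $        match if
  6  $ true read           read true $           match read
  7  $ true                true $                match true
Accept reached after 7 steps.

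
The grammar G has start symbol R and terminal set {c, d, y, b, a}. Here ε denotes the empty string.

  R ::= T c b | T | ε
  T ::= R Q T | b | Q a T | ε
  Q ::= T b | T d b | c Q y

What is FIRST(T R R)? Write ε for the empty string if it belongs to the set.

{ε, b, c, d}

FIRST(R): from R::=T c b we get {b, c, d}; from R::=T we get {ε, b, c, d}; from R::=ε we get {ε}. So FIRST(R) = {ε, b, c, d}.
FIRST(T): from T::=R Q T we get {b, c, d}; from T::=b we get {b}; from T::=Q a T we get {b, c, d}; from T::=ε we get {ε}. So FIRST(T) = {ε, b, c, d}.
FIRST(Q): from Q::=T b we get {b, c, d}; from Q::=T d b we get {b, c, d}; from Q::=c Q y we get {c}. So FIRST(Q) = {b, c, d}.
FIRST(T R R): take FIRST of each symbol in turn, carrying on past any symbol whose FIRST contains ε; result {ε, b, c, d}.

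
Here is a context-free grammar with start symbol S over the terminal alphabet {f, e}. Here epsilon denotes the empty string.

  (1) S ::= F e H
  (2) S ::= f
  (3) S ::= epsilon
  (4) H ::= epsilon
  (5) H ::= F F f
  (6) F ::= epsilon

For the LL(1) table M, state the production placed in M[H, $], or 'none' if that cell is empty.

FIRST(F): from F::=epsilon we get {epsilon}. So FIRST(F) = {epsilon}.
FIRST(S): from S::=F e H we get {e}; from S::=f we get {f}; from S::=epsilon we get {epsilon}. So FIRST(S) = {epsilon, e, f}.
FIRST(H): from H::=epsilon we get {epsilon}; from H::=F F f we get {f}. So FIRST(H) = {epsilon, f}.
FOLLOW(S) includes $ since S is the start symbol.
FOLLOW(S): S appears on no right-hand side. Thus FOLLOW(S) = {$}.
FOLLOW(H): in S::=F e H, the suffix after H is empty, so FOLLOW(H) ⊇ FOLLOW(S) = {$}. Thus FOLLOW(H) = {$}.
For H ::= epsilon: FIRST(epsilon) = {epsilon}, so it goes in M[H, t] for t ∈ {}; since epsilon ∈ FIRST, also for every t ∈ FOLLOW(H) = {$}.
For H ::= F F f: FIRST(F F f) = {f}, so it goes in M[H, t] for t ∈ {f}.

H ::= epsilon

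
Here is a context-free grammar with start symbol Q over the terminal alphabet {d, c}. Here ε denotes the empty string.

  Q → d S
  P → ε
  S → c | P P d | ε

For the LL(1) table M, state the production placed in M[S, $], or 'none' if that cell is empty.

S → ε

FIRST(Q): from Q→d S we get {d}. So FIRST(Q) = {d}.
FIRST(P): from P→ε we get {ε}. So FIRST(P) = {ε}.
FIRST(S): from S→c we get {c}; from S→P P d we get {d}; from S→ε we get {ε}. So FIRST(S) = {ε, c, d}.
FOLLOW(Q) includes $ since Q is the start symbol.
FOLLOW(Q): Q appears on no right-hand side. Thus FOLLOW(Q) = {$}.
FOLLOW(S): in Q→d S, the suffix after S is empty, so FOLLOW(S) ⊇ FOLLOW(Q) = {$}. Thus FOLLOW(S) = {$}.
For S → c: FIRST(c) = {c}, so it goes in M[S, t] for t ∈ {c}.
For S → P P d: FIRST(P P d) = {d}, so it goes in M[S, t] for t ∈ {d}.
For S → ε: FIRST(ε) = {ε}, so it goes in M[S, t] for t ∈ {}; since ε ∈ FIRST, also for every t ∈ FOLLOW(S) = {$}.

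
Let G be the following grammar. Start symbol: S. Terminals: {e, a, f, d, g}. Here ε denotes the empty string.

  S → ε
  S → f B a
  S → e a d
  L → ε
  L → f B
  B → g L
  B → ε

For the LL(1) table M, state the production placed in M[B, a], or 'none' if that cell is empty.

FIRST(S): from S→ε we get {ε}; from S→f B a we get {f}; from S→e a d we get {e}. So FIRST(S) = {ε, e, f}.
FIRST(L): from L→ε we get {ε}; from L→f B we get {f}. So FIRST(L) = {ε, f}.
FIRST(B): from B→g L we get {g}; from B→ε we get {ε}. So FIRST(B) = {ε, g}.
FOLLOW(S) includes $ since S is the start symbol.
FOLLOW(L): in B→g L, the suffix after L is empty, so FOLLOW(L) ⊇ FOLLOW(B) = {a}. Thus FOLLOW(L) = {a}.
FOLLOW(B): in S→f B a, B is followed by a with FIRST {a}; in L→f B, the suffix after B is empty, so FOLLOW(B) ⊇ FOLLOW(L) = {a}. Thus FOLLOW(B) = {a}.
For B → g L: FIRST(g L) = {g}, so it goes in M[B, t] for t ∈ {g}.
For B → ε: FIRST(ε) = {ε}, so it goes in M[B, t] for t ∈ {}; since ε ∈ FIRST, also for every t ∈ FOLLOW(B) = {a}.

B → ε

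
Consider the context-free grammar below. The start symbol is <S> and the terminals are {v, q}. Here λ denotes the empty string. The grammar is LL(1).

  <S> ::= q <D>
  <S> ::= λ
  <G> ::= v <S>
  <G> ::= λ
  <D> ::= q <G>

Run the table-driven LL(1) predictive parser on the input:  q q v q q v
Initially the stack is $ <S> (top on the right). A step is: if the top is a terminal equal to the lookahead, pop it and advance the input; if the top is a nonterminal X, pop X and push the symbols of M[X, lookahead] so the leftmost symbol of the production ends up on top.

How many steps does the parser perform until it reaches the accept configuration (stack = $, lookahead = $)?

13

step 1: stack=$ <S>  input=q q v q q v $  — expand <S> ::= q <D>
step 2: stack=$ <D> q  input=q q v q q v $  — match q
step 3: stack=$ <D>  input=q v q q v $  — expand <D> ::= q <G>
step 4: stack=$ <G> q  input=q v q q v $  — match q
step 5: stack=$ <G>  input=v q q v $  — expand <G> ::= v <S>
step 6: stack=$ <S> v  input=v q q v $  — match v
step 7: stack=$ <S>  input=q q v $  — expand <S> ::= q <D>
step 8: stack=$ <D> q  input=q q v $  — match q
step 9: stack=$ <D>  input=q v $  — expand <D> ::= q <G>
step 10: stack=$ <G> q  input=q v $  — match q
step 11: stack=$ <G>  input=v $  — expand <G> ::= v <S>
step 12: stack=$ <S> v  input=v $  — match v
step 13: stack=$ <S>  input=$  — expand <S> ::= λ
Accept reached after 13 steps.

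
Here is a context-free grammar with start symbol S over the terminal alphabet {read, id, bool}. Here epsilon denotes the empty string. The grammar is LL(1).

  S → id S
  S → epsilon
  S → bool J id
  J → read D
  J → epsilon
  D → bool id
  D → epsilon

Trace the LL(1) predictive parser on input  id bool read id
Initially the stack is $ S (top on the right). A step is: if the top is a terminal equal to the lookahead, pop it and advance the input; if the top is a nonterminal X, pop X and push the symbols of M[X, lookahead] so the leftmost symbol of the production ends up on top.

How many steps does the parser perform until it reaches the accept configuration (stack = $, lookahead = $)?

step 1: stack=$ S  input=id bool read id $  — expand S → id S
step 2: stack=$ S id  input=id bool read id $  — match id
step 3: stack=$ S  input=bool read id $  — expand S → bool J id
step 4: stack=$ id J bool  input=bool read id $  — match bool
step 5: stack=$ id J  input=read id $  — expand J → read D
step 6: stack=$ id D read  input=read id $  — match read
step 7: stack=$ id D  input=id $  — expand D → epsilon
step 8: stack=$ id  input=id $  — match id
Accept reached after 8 steps.

8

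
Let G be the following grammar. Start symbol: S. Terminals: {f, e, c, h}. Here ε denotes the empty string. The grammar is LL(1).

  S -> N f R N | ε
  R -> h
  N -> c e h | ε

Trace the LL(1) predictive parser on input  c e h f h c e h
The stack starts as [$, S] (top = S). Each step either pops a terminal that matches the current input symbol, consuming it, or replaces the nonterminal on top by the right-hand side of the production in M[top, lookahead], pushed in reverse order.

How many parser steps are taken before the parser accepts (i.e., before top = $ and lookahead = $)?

12

step 1: stack=$ S  input=c e h f h c e h $  — expand S -> N f R N
step 2: stack=$ N R f N  input=c e h f h c e h $  — expand N -> c e h
step 3: stack=$ N R f h e c  input=c e h f h c e h $  — match c
step 4: stack=$ N R f h e  input=e h f h c e h $  — match e
step 5: stack=$ N R f h  input=h f h c e h $  — match h
step 6: stack=$ N R f  input=f h c e h $  — match f
step 7: stack=$ N R  input=h c e h $  — expand R -> h
step 8: stack=$ N h  input=h c e h $  — match h
step 9: stack=$ N  input=c e h $  — expand N -> c e h
step 10: stack=$ h e c  input=c e h $  — match c
step 11: stack=$ h e  input=e h $  — match e
step 12: stack=$ h  input=h $  — match h
Accept reached after 12 steps.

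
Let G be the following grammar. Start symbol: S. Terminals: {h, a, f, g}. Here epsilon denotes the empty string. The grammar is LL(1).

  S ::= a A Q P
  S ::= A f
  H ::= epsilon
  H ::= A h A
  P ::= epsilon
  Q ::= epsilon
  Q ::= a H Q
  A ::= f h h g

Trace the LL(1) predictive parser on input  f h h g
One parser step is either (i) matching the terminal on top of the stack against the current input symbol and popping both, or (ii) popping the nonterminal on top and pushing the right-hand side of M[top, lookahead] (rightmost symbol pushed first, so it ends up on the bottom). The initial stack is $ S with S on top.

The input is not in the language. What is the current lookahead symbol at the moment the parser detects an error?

     Stack        Input      Action
  1  $ S          f h h g $  expand S ::= A f
  2  $ f A        f h h g $  expand A ::= f h h g
  3  $ f g h h f  f h h g $  match f
  4  $ f g h h    h h g $    match h
  5  $ f g h      h g $      match h
  6  $ f g        g $        match g
  7  $ f          $          error: top is terminal f but lookahead is $

$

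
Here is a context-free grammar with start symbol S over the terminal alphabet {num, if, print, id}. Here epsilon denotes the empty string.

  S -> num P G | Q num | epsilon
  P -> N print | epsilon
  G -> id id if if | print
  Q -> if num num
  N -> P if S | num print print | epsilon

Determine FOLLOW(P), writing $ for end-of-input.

{id, if, print}

FIRST(G): from G->id id if if we get {id}; from G->print we get {print}. So FIRST(G) = {id, print}.
FIRST(Q): from Q->if num num we get {if}. So FIRST(Q) = {if}.
FIRST(S): from S->num P G we get {num}; from S->Q num we get {if}; from S->epsilon we get {epsilon}. So FIRST(S) = {epsilon, if, num}.
FIRST(P): from P->N print we get {if, num, print}; from P->epsilon we get {epsilon}. So FIRST(P) = {epsilon, if, num, print}.
FIRST(N): from N->P if S we get {if, num, print}; from N->num print print we get {num}; from N->epsilon we get {epsilon}. So FIRST(N) = {epsilon, if, num, print}.
FOLLOW(S) includes $ since S is the start symbol.
FOLLOW(P): in S->num P G, P is followed by G with FIRST {id, print}; in N->P if S, P is followed by if S with FIRST {if}. Thus FOLLOW(P) = {id, if, print}.
FOLLOW(Q): in S->Q num, Q is followed by num with FIRST {num}. Thus FOLLOW(Q) = {num}.
FOLLOW(N): in P->N print, N is followed by print with FIRST {print}. Thus FOLLOW(N) = {print}.
FOLLOW(S): in N->P if S, the suffix after S is empty, so FOLLOW(S) ⊇ FOLLOW(N) = {print}. Thus FOLLOW(S) = {$, print}.
FOLLOW(G): in S->num P G, the suffix after G is empty, so FOLLOW(G) ⊇ FOLLOW(S) = {$, print}. Thus FOLLOW(G) = {$, print}.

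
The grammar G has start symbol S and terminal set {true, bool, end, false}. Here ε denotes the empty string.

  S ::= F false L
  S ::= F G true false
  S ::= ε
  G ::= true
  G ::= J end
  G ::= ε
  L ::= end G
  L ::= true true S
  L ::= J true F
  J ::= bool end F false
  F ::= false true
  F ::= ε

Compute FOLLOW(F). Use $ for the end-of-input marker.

FIRST(J): from J::=bool end F false we get {bool}. So FIRST(J) = {bool}.
FIRST(F): from F::=false true we get {false}; from F::=ε we get {ε}. So FIRST(F) = {ε, false}.
FIRST(G): from G::=true we get {true}; from G::=J end we get {bool}; from G::=ε we get {ε}. So FIRST(G) = {ε, bool, true}.
FIRST(L): from L::=end G we get {end}; from L::=true true S we get {true}; from L::=J true F we get {bool}. So FIRST(L) = {bool, end, true}.
FIRST(S): from S::=F false L we get {false}; from S::=F G true false we get {bool, false, true}; from S::=ε we get {ε}. So FIRST(S) = {ε, bool, false, true}.
FOLLOW(S) includes $ since S is the start symbol.
FOLLOW(J): in G::=J end, J is followed by end with FIRST {end}; in L::=J true F, J is followed by true F with FIRST {true}. Thus FOLLOW(J) = {end, true}.
FOLLOW(S): in L::=true true S, the suffix after S is empty, so FOLLOW(S) ⊇ FOLLOW(L) = {$}. Thus FOLLOW(S) = {$}.
FOLLOW(L): in S::=F false L, the suffix after L is empty, so FOLLOW(L) ⊇ FOLLOW(S) = {$}. Thus FOLLOW(L) = {$}.
FOLLOW(G): in S::=F G true false, G is followed by true false with FIRST {true}; in L::=end G, the suffix after G is empty, so FOLLOW(G) ⊇ FOLLOW(L) = {$}. Thus FOLLOW(G) = {$, true}.
FOLLOW(F): in S::=F false L, F is followed by false L with FIRST {false}; in S::=F G true false, F is followed by G true false with FIRST {bool, true}; in L::=J true F, the suffix after F is empty, so FOLLOW(F) ⊇ FOLLOW(L) = {$}; in J::=bool end F false, F is followed by false with FIRST {false}. Thus FOLLOW(F) = {$, bool, false, true}.

{$, bool, false, true}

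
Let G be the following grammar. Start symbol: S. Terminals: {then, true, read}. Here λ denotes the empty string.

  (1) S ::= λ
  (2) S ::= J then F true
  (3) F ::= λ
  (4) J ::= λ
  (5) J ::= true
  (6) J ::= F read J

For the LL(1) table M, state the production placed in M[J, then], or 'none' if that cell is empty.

FIRST(F): from F::=λ we get {λ}. So FIRST(F) = {λ}.
FIRST(J): from J::=λ we get {λ}; from J::=true we get {true}; from J::=F read J we get {read}. So FIRST(J) = {λ, read, true}.
FIRST(S): from S::=λ we get {λ}; from S::=J then F true we get {read, then, true}. So FIRST(S) = {λ, read, then, true}.
FOLLOW(S) includes $ since S is the start symbol.
FOLLOW(J): in S::=J then F true, J is followed by then F true with FIRST {then}; in J::=F read J, the suffix after J is empty (adds nothing new). Thus FOLLOW(J) = {then}.
For J ::= λ: FIRST(λ) = {λ}, so it goes in M[J, t] for t ∈ {}; since λ ∈ FIRST, also for every t ∈ FOLLOW(J) = {then}.
For J ::= true: FIRST(true) = {true}, so it goes in M[J, t] for t ∈ {true}.
For J ::= F read J: FIRST(F read J) = {read}, so it goes in M[J, t] for t ∈ {read}.

J ::= λ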